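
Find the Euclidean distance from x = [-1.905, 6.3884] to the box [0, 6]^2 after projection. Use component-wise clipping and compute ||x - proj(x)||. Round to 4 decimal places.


Project each component onto [0, 6].
clip(-1.905) = 0.0, clip(6.3884) = 6.0
Projection = [0.0, 6.0]
Squared diffs: [3.629, 0.1509]
Distance = sqrt(3.7799) = 1.9442


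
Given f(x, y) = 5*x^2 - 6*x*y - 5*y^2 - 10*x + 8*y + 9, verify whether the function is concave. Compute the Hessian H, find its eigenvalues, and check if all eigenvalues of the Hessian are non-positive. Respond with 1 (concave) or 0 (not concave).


The Hessian of f(x,y) = 5*x^2 - 6*x*y - 5*y^2 - 10*x + 8*y + 9 is:
H = [[10, -6], [-6, -10]]
Trace = 10 - 10 = 0
Determinant = 10*-10 - (-6)^2 = -136
Discriminant = (0)^2 - 4*-136 = 544.0
Eigenvalues: lambda_1 = -11.6619, lambda_2 = 11.6619
The function is not concave.

0


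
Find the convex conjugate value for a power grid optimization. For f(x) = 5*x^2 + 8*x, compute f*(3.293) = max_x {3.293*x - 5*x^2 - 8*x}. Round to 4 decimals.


f*(y) = sup_x {y*x - a*x^2 - b*x} = sup_x {(y-b)*x - a*x^2}
FOC: (y - b) - 2a*x = 0 => x* = (y - b)/(2a)
x* = (3.293 - 8)/(2*5) = -0.4707
f*(3.293) = (y-b)^2/(4a) = (3.293 - 8)^2/(4*5)
= 22.1558/20 = 1.1078


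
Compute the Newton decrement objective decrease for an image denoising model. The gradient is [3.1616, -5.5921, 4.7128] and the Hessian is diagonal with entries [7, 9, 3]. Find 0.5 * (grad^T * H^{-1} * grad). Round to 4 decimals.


Step 1: H is diagonal, so H^(-1) * g = [0.4517, -0.6213, 1.5709].
Step 2: g^T H^(-1) g = sum_i g_i^2 / H_ii
  = (3.1616)^2/7 + (-5.5921)^2/9 + (4.7128)^2/3
  = 1.428 + 3.4746 + 7.4035 = 12.3061
Step 3: Objective decrease = 0.5 * g^T H^(-1) g = 6.153


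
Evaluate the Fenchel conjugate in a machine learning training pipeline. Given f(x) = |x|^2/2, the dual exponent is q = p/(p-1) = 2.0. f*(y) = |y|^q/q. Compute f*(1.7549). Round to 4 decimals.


The conjugate exponent q satisfies 1/p + 1/q = 1.
p = 2, so q = 2/(2 - 1) = 2.0
|y|^q = 1.7549^2.0 = 3.0797
f*(1.7549) = 3.0797 / 2.0 = 1.5398


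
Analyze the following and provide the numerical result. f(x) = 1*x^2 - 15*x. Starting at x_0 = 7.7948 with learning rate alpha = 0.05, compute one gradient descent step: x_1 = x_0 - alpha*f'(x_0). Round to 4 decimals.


We compute the gradient at x_0 and apply the update.
f'(x) = 2*x - 15
f'(7.7948) = 2*7.7948 - 15 = 0.5896
x_1 = 7.7948 - 0.05*0.5896 = 7.7653


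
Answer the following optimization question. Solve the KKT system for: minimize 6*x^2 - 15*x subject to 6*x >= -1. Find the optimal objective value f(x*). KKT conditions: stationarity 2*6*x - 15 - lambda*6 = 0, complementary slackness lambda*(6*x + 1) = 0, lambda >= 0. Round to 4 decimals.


Step 1: Try lambda = 0 (constraint inactive).
Stationarity: 2*6*x - 15 = 0
x* = 15/(2*6) = 1.25
Check constraint: 6*1.25 = 7.5 >= -1 -- satisfied.
Step 2: Compute optimal value.
f(x*) = 6*1.25^2 - 15*1.25 = -9.375


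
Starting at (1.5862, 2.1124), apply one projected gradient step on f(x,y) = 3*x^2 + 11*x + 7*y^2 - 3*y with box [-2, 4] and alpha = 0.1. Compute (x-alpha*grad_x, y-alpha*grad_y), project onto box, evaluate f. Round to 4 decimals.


Step 1: Compute gradient at (1.5862, 2.1124).
grad_x = 2*3*1.5862 + 11 = 20.5172
grad_y = 2*7*2.1124 - 3 = 26.5736
Step 2: Gradient step.
x_raw = 1.5862 - 0.1*20.5172 = -0.4655
y_raw = 2.1124 - 0.1*26.5736 = -0.545
Step 3: Project onto [-2, 4].
x_proj = clip(-0.4655) = -0.4655
y_proj = clip(-0.545) = -0.545
Step 4: Evaluate f.
f(-0.4655, -0.545) = -0.7568


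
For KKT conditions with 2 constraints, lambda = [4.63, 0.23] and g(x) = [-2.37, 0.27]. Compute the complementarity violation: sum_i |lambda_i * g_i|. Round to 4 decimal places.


KKT complementary slackness check:
lambda_1 * g_1 = 4.63 * -2.37 = -10.9731
lambda_2 * g_2 = 0.23 * 0.27 = 0.0621
Total violation = 10.9731 + 0.0621 = 11.0352


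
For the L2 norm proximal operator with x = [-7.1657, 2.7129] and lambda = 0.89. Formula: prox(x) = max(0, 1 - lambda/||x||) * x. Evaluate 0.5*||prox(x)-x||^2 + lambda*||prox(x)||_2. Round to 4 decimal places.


Step 1: Compute ||x||.
||x|| = 7.6621
Step 2: Compute scaling factor.
scale = max(0, 1 - 0.89/7.6621) = 0.8838
Step 3: prox(x) = [-6.3334, 2.3978]
||prox(x)|| = 6.7721
Step 4: Proximal objective.
0.5*||prox-x||^2 = 0.3961
lambda*||prox|| = 6.0272
Total = 6.4232


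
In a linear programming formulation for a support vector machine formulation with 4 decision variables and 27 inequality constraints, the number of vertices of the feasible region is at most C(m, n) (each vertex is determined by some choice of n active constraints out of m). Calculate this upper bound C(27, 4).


Each vertex corresponds to some choice of n active constraints out of m, so the number of vertices is at most C(m, n) = m! / (n!(m-n)!).
m = 27, n = 4
Numerator: 27 * 26 * 25 * 24
Denominator: 4! = 24
C(27, 4) = 17550


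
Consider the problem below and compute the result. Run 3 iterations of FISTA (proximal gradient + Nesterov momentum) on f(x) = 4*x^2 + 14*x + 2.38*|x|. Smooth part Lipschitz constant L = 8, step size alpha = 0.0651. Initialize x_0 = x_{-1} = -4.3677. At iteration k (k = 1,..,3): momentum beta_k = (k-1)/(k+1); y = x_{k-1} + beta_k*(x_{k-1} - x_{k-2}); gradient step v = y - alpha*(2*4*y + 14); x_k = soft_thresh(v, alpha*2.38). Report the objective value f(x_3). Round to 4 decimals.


FISTA on f(x) = 4*x^2 + 14*x + 2.38*|x|
L = 8, alpha = 0.0651
Iteration 1: beta = 0.0, y = -4.3677 + 0.0*(-4.3677 + 4.3677) = -4.3677
  grad(y) = -20.9416, v = y - alpha*grad = -3.0044
  prox(v) = soft_thresh(-3.0044, 0.1549) = -2.8495
Iteration 2: beta = 0.3333, y = -2.8495 + 0.3333*(-2.8495 + 4.3677) = -2.3434
  grad(y) = -4.7471, v = y - alpha*grad = -2.0344
  prox(v) = soft_thresh(-2.0344, 0.1549) = -1.8794
Iteration 3: beta = 0.5, y = -1.8794 + 0.5*(-1.8794 + 2.8495) = -1.3944
  grad(y) = 2.8449, v = y - alpha*grad = -1.5796
  prox(v) = soft_thresh(-1.5796, 0.1549) = -1.4247
f(x_3) = 4*(-1.4247)^2 + 14*(-1.4247) + 2.38*|-1.4247| = -8.4359


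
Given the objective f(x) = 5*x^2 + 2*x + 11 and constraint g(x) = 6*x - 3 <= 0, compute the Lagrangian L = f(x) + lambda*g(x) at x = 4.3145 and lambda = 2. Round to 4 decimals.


Step 1: Evaluate f(x).
f(4.3145) = 5*4.3145^2 + 2*4.3145 + 11 = 112.7036
Step 2: Evaluate g(x).
g(4.3145) = 6*4.3145 - 3 = 22.887
Step 3: Compute Lagrangian.
L = 112.7036 + 2*22.887 = 158.4776


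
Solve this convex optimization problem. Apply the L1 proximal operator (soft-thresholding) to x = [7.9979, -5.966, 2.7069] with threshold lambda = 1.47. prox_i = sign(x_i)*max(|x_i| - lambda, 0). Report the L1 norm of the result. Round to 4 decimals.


Soft-thresholding with lambda = 1.47:
prox(7.9979) = sign(7.9979)*max(|7.9979| - 1.47, 0) = 6.5279
prox(-5.966) = sign(-5.966)*max(|-5.966| - 1.47, 0) = -4.496
prox(2.7069) = sign(2.7069)*max(|2.7069| - 1.47, 0) = 1.2369
prox(x) = [6.5279, -4.496, 1.2369]
||prox(x)||_1 = 6.5279 + 4.496 + 1.2369 = 12.2608


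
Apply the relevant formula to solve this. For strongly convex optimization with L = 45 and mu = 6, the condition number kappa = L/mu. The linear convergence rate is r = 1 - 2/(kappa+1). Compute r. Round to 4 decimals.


Step 1: Compute the condition number.
kappa = L/mu = 45/6 = 7.5
Step 2: Compute the convergence rate.
r = 1 - 2/(kappa + 1) = 1 - 2*mu/(L + mu) = (L - mu)/(L + mu) = 39/51 = 0.7647


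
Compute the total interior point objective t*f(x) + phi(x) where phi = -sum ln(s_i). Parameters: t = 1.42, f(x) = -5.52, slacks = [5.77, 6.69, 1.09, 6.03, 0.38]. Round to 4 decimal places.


Step 1: Compute log-barrier.
ln values: [1.7527, 1.9006, 0.0862, 1.7967, -0.9676]
phi = -(1.7527 + 1.9006 + 0.0862 + 1.7967 - 0.9676) = -4.5686
Step 2: Compute augmented objective.
t*f(x) = 1.42*-5.52 = -7.8384
Total = -7.8384 - 4.5686 = -12.407


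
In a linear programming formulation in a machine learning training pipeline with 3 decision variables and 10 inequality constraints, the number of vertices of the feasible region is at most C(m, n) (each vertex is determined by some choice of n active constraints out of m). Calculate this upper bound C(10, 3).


Each vertex corresponds to some choice of n active constraints out of m, so the number of vertices is at most C(m, n) = m! / (n!(m-n)!).
m = 10, n = 3
Numerator: 10 * 9 * 8
Denominator: 3! = 6
C(10, 3) = 120


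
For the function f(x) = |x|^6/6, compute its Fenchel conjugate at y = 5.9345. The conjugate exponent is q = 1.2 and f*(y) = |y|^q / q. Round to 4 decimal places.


The conjugate exponent q satisfies 1/p + 1/q = 1.
p = 6, so q = 6/(6 - 1) = 1.2
|y|^q = 5.9345^1.2 = 8.4735
f*(5.9345) = 8.4735 / 1.2 = 7.0612


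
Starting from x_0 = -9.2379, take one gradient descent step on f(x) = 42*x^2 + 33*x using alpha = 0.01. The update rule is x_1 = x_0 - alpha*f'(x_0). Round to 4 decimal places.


We compute the gradient at x_0 and apply the update.
f'(x) = 84*x + 33
f'(-9.2379) = 84*-9.2379 + 33 = -742.9836
x_1 = -9.2379 - 0.01*-742.9836 = -1.8081


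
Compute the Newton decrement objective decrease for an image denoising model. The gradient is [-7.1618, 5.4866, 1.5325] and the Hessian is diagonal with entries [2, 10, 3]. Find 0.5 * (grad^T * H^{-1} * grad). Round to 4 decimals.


Step 1: H is diagonal, so H^(-1) * g = [-3.5809, 0.5487, 0.5108].
Step 2: g^T H^(-1) g = sum_i g_i^2 / H_ii
  = (-7.1618)^2/2 + (5.4866)^2/10 + (1.5325)^2/3
  = 25.6457 + 3.0103 + 0.7829 = 29.4388
Step 3: Objective decrease = 0.5 * g^T H^(-1) g = 14.7194


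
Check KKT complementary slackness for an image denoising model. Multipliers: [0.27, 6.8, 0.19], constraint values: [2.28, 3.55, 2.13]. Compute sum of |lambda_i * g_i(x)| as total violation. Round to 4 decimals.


KKT complementary slackness check:
lambda_1 * g_1 = 0.27 * 2.28 = 0.6156
lambda_2 * g_2 = 6.8 * 3.55 = 24.14
lambda_3 * g_3 = 0.19 * 2.13 = 0.4047
Total violation = 0.6156 + 24.14 + 0.4047 = 25.1603


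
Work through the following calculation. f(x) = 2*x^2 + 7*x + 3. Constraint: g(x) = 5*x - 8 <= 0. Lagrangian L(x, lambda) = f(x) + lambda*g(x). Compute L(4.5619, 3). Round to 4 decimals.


Step 1: Evaluate f(x).
f(4.5619) = 2*4.5619^2 + 7*4.5619 + 3 = 76.5552
Step 2: Evaluate g(x).
g(4.5619) = 5*4.5619 - 8 = 14.8095
Step 3: Compute Lagrangian.
L = 76.5552 + 3*14.8095 = 120.9837


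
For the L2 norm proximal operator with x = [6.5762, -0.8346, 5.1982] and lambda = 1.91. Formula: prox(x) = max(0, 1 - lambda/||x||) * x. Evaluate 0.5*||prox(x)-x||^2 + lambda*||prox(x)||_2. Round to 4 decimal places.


Step 1: Compute ||x||.
||x|| = 8.424
Step 2: Compute scaling factor.
scale = max(0, 1 - 1.91/8.424) = 0.7733
Step 3: prox(x) = [5.0852, -0.6454, 4.0196]
||prox(x)|| = 6.514
Step 4: Proximal objective.
0.5*||prox-x||^2 = 1.8241
lambda*||prox|| = 12.4417
Total = 14.2658


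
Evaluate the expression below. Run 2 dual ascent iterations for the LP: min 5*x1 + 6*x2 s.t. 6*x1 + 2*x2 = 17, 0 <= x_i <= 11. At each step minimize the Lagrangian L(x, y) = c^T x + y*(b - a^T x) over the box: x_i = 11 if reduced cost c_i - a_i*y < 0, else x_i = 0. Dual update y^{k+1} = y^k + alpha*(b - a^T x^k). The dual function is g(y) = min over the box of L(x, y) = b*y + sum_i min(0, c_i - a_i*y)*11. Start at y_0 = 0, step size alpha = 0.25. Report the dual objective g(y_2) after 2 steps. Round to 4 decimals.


Dual ascent for LP: min 5*x1 + 6*x2, 6*x1 + 2*x2 = 17, 0 <= x_i <= 11
Step 1: y^k = 0.0, reduced costs: (5.0, 6.0)
  x^k = (0.0, 0.0), subgradient = b - a^T x = 17.0
  y^{k+1} = 0.0 + 0.25*17.0 = 4.25
Step 2: y^k = 4.25, reduced costs: (-20.5, -2.5)
  x^k = (11.0, 11.0), subgradient = b - a^T x = -71.0
  y^{k+1} = 4.25 + 0.25*-71.0 = -13.5
Dual objective at y_2 = -13.5: reduced costs (86.0, 33.0), box minimizer x = (0.0, 0.0)
g(y_2) = b*y + (c1 - a1*y)*x1 + (c2 - a2*y)*x2 = 17*(-13.5) + 86.0*0.0 + 33.0*0.0 = -229.5 + 0.0 + 0.0 = -229.5


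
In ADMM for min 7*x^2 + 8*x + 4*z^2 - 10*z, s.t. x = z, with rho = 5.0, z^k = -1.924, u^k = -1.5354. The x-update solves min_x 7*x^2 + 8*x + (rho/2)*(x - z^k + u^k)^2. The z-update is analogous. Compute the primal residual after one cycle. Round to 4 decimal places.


ADMM iteration with rho = 5.0, z^k = -1.924, u^k = -1.5354
Step 1: x-update.
Minimize 7*x^2 + 8*x + (5.0/2)*(x + 1.924 - 1.5354)^2
FOC: (2*7 + 5.0)*x = -8 + 5.0*(-1.924 + 1.5354)
x^{k+1} = -0.5233
Step 2: z-update.
Minimize 4*z^2 - 10*z + (5.0/2)*(-0.5233 - z - 1.5354)^2
FOC: (2*4 + 5.0)*z = 10 + 5.0*(-0.5233 - 1.5354)
z^{k+1} = -0.0226
Step 3: u-update.
u^{k+1} = -1.5354 - 0.5233 + 0.0226 = -2.0361
Step 4: Primal residual = |-0.5233 + 0.0226| = 0.5007


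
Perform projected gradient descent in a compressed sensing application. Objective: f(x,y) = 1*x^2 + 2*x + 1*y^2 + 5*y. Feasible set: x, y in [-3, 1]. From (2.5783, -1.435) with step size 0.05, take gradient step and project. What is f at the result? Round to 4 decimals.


Step 1: Compute gradient at (2.5783, -1.435).
grad_x = 2*1*2.5783 + 2 = 7.1566
grad_y = 2*1*-1.435 + 5 = 2.13
Step 2: Gradient step.
x_raw = 2.5783 - 0.05*7.1566 = 2.2205
y_raw = -1.435 - 0.05*2.13 = -1.5415
Step 3: Project onto [-3, 1].
x_proj = clip(2.2205) = 1.0
y_proj = clip(-1.5415) = -1.5415
Step 4: Evaluate f.
f(1.0, -1.5415) = -2.3313


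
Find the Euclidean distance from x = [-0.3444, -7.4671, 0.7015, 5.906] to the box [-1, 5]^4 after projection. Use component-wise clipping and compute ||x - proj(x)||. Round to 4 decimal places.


Project each component onto [-1, 5].
clip(-0.3444) = -0.3444, clip(-7.4671) = -1.0, clip(0.7015) = 0.7015, clip(5.906) = 5.0
Projection = [-0.3444, -1.0, 0.7015, 5.0]
Squared diffs: [0.0, 41.8234, 0.0, 0.8208]
Distance = sqrt(42.6442) = 6.5303


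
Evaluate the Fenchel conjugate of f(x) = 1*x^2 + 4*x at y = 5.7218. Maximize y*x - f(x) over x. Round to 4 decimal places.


f*(y) = sup_x {y*x - a*x^2 - b*x} = sup_x {(y-b)*x - a*x^2}
FOC: (y - b) - 2a*x = 0 => x* = (y - b)/(2a)
x* = (5.7218 - 4)/(2*1) = 0.8609
f*(5.7218) = (y-b)^2/(4a) = (5.7218 - 4)^2/(4*1)
= 2.9646/4 = 0.7411


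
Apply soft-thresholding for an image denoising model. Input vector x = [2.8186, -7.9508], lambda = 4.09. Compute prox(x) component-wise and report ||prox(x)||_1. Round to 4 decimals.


Soft-thresholding with lambda = 4.09:
prox(2.8186) = sign(2.8186)*max(|2.8186| - 4.09, 0) = 0.0
prox(-7.9508) = sign(-7.9508)*max(|-7.9508| - 4.09, 0) = -3.8608
prox(x) = [0.0, -3.8608]
||prox(x)||_1 = 0.0 + 3.8608 = 3.8608


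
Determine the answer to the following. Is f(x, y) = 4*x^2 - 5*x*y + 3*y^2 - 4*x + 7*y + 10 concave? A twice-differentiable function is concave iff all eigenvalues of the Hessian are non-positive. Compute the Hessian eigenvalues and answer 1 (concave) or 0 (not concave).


The Hessian of f(x,y) = 4*x^2 - 5*x*y + 3*y^2 - 4*x + 7*y + 10 is:
H = [[8, -5], [-5, 6]]
Trace = 8 + 6 = 14
Determinant = 8*6 - (-5)^2 = 23
Discriminant = (14)^2 - 4*23 = 104.0
Eigenvalues: lambda_1 = 1.901, lambda_2 = 12.099
The function is not concave.

0


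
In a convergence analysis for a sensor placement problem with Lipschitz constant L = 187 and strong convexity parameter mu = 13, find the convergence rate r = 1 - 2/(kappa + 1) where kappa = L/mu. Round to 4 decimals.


Step 1: Compute the condition number.
kappa = L/mu = 187/13 = 14.3846
Step 2: Compute the convergence rate.
r = 1 - 2/(kappa + 1) = 1 - 2*mu/(L + mu) = (L - mu)/(L + mu) = 174/200 = 0.87


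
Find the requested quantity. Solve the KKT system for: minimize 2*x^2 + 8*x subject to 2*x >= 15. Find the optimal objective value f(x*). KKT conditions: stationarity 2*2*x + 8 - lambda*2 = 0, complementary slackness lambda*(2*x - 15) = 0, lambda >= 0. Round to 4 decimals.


Step 1: Try lambda = 0 (constraint inactive).
x_unc = -8/(2*2) = -2.0
Check: 2*-2.0 = -4.0 < 15 -- violated!
Step 2: Constraint must be active: 2*x = 15
x* = 15/2 = 7.5
lambda = (2*2*7.5 + 8)/2 = 19.0
Step 3: Compute optimal value.
f(x*) = 2*7.5^2 + 8*7.5 = 172.5


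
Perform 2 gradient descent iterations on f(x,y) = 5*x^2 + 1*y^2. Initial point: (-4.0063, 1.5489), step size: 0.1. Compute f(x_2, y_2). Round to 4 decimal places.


Gradient descent on f(x,y) = 5*x^2 + 1*y^2.
Starting point: (-4.0063, 1.5489), alpha = 0.1
Step 1: grad_x = 2*5*-4.0063 = -40.063, grad_y = 2*1*1.5489 = 3.0978
  x_1 = -4.0063 - 0.1*-40.063 = 0.0
  y_1 = 1.5489 - 0.1*3.0978 = 1.2391
Step 2: grad_x = 2*5*0.0 = 0.0, grad_y = 2*1*1.2391 = 2.4782
  x_2 = 0.0 - 0.1*0.0 = 0.0
  y_2 = 1.2391 - 0.1*2.4782 = 0.9913
f(0.0, 0.9913) = 5*0.0^2 + 1*0.9913^2 = 0.9827


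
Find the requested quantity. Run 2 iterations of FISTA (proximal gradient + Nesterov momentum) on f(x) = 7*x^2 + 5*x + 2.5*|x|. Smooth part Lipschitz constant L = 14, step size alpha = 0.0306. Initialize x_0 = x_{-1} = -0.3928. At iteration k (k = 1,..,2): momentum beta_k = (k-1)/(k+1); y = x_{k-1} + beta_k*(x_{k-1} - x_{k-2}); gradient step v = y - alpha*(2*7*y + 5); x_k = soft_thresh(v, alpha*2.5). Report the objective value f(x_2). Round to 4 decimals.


FISTA on f(x) = 7*x^2 + 5*x + 2.5*|x|
L = 14, alpha = 0.0306
Iteration 1: beta = 0.0, y = -0.3928 + 0.0*(-0.3928 + 0.3928) = -0.3928
  grad(y) = -0.4992, v = y - alpha*grad = -0.3775
  prox(v) = soft_thresh(-0.3775, 0.0765) = -0.301
Iteration 2: beta = 0.3333, y = -0.301 + 0.3333*(-0.301 + 0.3928) = -0.2704
  grad(y) = 1.2139, v = y - alpha*grad = -0.3076
  prox(v) = soft_thresh(-0.3076, 0.0765) = -0.2311
f(x_2) = 7*(-0.2311)^2 + 5*(-0.2311) + 2.5*|-0.2311| = -0.2039


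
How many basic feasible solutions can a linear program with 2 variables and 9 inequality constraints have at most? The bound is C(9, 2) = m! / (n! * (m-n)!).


Each vertex corresponds to some choice of n active constraints out of m, so the number of vertices is at most C(m, n) = m! / (n!(m-n)!).
m = 9, n = 2
Numerator: 9 * 8
Denominator: 2! = 2
C(9, 2) = 36


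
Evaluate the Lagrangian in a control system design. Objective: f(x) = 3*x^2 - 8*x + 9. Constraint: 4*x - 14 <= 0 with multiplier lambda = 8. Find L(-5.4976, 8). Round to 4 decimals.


Step 1: Evaluate f(x).
f(-5.4976) = 3*(-5.4976)^2 - 8*(-5.4976) + 9 = 143.6516
Step 2: Evaluate g(x).
g(-5.4976) = 4*-5.4976 - 14 = -35.9904
Step 3: Compute Lagrangian.
L = 143.6516 + 8*-35.9904 = -144.2716


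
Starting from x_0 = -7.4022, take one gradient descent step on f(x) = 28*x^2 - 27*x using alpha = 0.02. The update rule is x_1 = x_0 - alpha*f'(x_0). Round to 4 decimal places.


We compute the gradient at x_0 and apply the update.
f'(x) = 56*x - 27
f'(-7.4022) = 56*-7.4022 - 27 = -441.5232
x_1 = -7.4022 - 0.02*-441.5232 = 1.4283


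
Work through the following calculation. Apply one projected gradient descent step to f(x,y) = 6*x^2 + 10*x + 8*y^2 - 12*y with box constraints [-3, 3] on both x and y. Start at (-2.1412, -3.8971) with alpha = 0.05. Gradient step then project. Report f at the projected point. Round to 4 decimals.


Step 1: Compute gradient at (-2.1412, -3.8971).
grad_x = 2*6*-2.1412 + 10 = -15.6944
grad_y = 2*8*-3.8971 - 12 = -74.3536
Step 2: Gradient step.
x_raw = -2.1412 - 0.05*-15.6944 = -1.3565
y_raw = -3.8971 - 0.05*-74.3536 = -0.1794
Step 3: Project onto [-3, 3].
x_proj = clip(-1.3565) = -1.3565
y_proj = clip(-0.1794) = -0.1794
Step 4: Evaluate f.
f(-1.3565, -0.1794) = -0.114


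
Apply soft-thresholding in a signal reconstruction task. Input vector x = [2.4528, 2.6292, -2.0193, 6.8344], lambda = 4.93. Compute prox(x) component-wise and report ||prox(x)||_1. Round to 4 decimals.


Soft-thresholding with lambda = 4.93:
prox(2.4528) = sign(2.4528)*max(|2.4528| - 4.93, 0) = 0.0
prox(2.6292) = sign(2.6292)*max(|2.6292| - 4.93, 0) = 0.0
prox(-2.0193) = sign(-2.0193)*max(|-2.0193| - 4.93, 0) = 0.0
prox(6.8344) = sign(6.8344)*max(|6.8344| - 4.93, 0) = 1.9044
prox(x) = [0.0, 0.0, 0.0, 1.9044]
||prox(x)||_1 = 0.0 + 0.0 + 0.0 + 1.9044 = 1.9044


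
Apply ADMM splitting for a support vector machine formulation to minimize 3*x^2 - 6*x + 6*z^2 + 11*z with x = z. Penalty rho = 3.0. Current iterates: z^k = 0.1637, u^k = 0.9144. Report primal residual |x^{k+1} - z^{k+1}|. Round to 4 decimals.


ADMM iteration with rho = 3.0, z^k = 0.1637, u^k = 0.9144
Step 1: x-update.
Minimize 3*x^2 - 6*x + (3.0/2)*(x - 0.1637 + 0.9144)^2
FOC: (2*3 + 3.0)*x = 6 + 3.0*(0.1637 - 0.9144)
x^{k+1} = 0.4164
Step 2: z-update.
Minimize 6*z^2 + 11*z + (3.0/2)*(0.4164 - z + 0.9144)^2
FOC: (2*6 + 3.0)*z = -11 + 3.0*(0.4164 + 0.9144)
z^{k+1} = -0.4672
Step 3: u-update.
u^{k+1} = 0.9144 + 0.4164 + 0.4672 = 1.798
Step 4: Primal residual = |0.4164 + 0.4672| = 0.8836


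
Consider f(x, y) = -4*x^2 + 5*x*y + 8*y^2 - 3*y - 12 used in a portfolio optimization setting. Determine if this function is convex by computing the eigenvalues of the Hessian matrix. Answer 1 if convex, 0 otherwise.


The Hessian of f(x,y) = -4*x^2 + 5*x*y + 8*y^2 - 3*y - 12 is:
H = [[-8, 5], [5, 16]]
Trace = -8 + 16 = 8
Determinant = -8*16 - (5)^2 = -153
Discriminant = (8)^2 - 4*-153 = 676.0
Eigenvalues: lambda_1 = -9.0, lambda_2 = 17.0
The function is not convex.

0


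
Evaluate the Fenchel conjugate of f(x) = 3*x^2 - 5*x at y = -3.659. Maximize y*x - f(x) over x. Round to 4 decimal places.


f*(y) = sup_x {y*x - a*x^2 - b*x} = sup_x {(y-b)*x - a*x^2}
FOC: (y - b) - 2a*x = 0 => x* = (y - b)/(2a)
x* = (-3.659 + 5)/(2*3) = 0.2235
f*(-3.659) = (y-b)^2/(4a) = (-3.659 + 5)^2/(4*3)
= 1.7983/12 = 0.1499


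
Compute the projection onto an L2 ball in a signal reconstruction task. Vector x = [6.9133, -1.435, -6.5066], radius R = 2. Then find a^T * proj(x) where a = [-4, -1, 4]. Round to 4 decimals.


Step 1: Compute ||x|| (intermediates to 6 decimals).
||x|| = sqrt(6.9133^2 + (-1.435)^2 + (-6.5066)^2) = 9.601499
Step 2: Project.
Since ||x|| > R, scale = R/||x|| = 2/9.601499 = 0.208301, proj(x) = scale * x
proj(x) = [1.440047, -0.298912, -1.355331]
Step 3: Dot product.
a^T * proj(x) = -4*1.440047 - 1*(-0.298912) + 4*(-1.355331) = -10.8826


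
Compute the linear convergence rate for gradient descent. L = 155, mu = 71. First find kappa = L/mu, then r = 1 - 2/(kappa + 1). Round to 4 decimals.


Step 1: Compute the condition number.
kappa = L/mu = 155/71 = 2.1831
Step 2: Compute the convergence rate.
r = 1 - 2/(kappa + 1) = 1 - 2*mu/(L + mu) = (L - mu)/(L + mu) = 84/226 = 0.3717


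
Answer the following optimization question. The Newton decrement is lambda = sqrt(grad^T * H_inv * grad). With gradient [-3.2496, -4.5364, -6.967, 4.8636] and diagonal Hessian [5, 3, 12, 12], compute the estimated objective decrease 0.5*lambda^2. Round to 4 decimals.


Step 1: H is diagonal, so H^(-1) * g = [-0.6499, -1.5121, -0.5806, 0.4053].
Step 2: g^T H^(-1) g = sum_i g_i^2 / H_ii
  = (-3.2496)^2/5 + (-4.5364)^2/3 + (-6.967)^2/12 + (4.8636)^2/12
  = 2.112 + 6.8596 + 4.0449 + 1.9712 = 14.9878
Step 3: Objective decrease = 0.5 * g^T H^(-1) g = 7.4939


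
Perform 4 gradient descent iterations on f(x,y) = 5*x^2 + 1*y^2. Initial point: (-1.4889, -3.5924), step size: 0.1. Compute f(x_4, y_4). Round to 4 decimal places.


Gradient descent on f(x,y) = 5*x^2 + 1*y^2.
Starting point: (-1.4889, -3.5924), alpha = 0.1
Step 1: grad_x = 2*5*-1.4889 = -14.889, grad_y = 2*1*-3.5924 = -7.1848
  x_1 = -1.4889 - 0.1*-14.889 = 0.0
  y_1 = -3.5924 - 0.1*-7.1848 = -2.8739
Step 2: grad_x = 2*5*0.0 = 0.0, grad_y = 2*1*-2.8739 = -5.7478
  x_2 = 0.0 - 0.1*0.0 = 0.0
  y_2 = -2.8739 - 0.1*-5.7478 = -2.2991
Step 3: grad_x = 2*5*0.0 = 0.0, grad_y = 2*1*-2.2991 = -4.5983
  x_3 = 0.0 - 0.1*0.0 = 0.0
  y_3 = -2.2991 - 0.1*-4.5983 = -1.8393
Step 4: grad_x = 2*5*0.0 = 0.0, grad_y = 2*1*-1.8393 = -3.6786
  x_4 = 0.0 - 0.1*0.0 = 0.0
  y_4 = -1.8393 - 0.1*-3.6786 = -1.4714
f(0.0, -1.4714) = 5*0.0^2 + 1*(-1.4714)^2 = 2.1652


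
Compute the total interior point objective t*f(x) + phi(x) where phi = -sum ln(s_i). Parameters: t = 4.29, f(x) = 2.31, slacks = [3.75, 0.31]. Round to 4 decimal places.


Step 1: Compute log-barrier.
ln values: [1.3218, -1.1712]
phi = -(1.3218 - 1.1712) = -0.1506
Step 2: Compute augmented objective.
t*f(x) = 4.29*2.31 = 9.9099
Total = 9.9099 - 0.1506 = 9.7593


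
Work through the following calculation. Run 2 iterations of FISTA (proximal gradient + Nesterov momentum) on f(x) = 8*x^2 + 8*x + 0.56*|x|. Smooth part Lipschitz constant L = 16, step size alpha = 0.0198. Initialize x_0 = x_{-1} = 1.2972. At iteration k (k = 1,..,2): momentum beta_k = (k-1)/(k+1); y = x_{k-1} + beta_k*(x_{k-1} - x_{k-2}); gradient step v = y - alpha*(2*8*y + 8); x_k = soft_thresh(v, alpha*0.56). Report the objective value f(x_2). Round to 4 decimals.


FISTA on f(x) = 8*x^2 + 8*x + 0.56*|x|
L = 16, alpha = 0.0198
Iteration 1: beta = 0.0, y = 1.2972 + 0.0*(1.2972 - 1.2972) = 1.2972
  grad(y) = 28.7552, v = y - alpha*grad = 0.7278
  prox(v) = soft_thresh(0.7278, 0.0111) = 0.7168
Iteration 2: beta = 0.3333, y = 0.7168 + 0.3333*(0.7168 - 1.2972) = 0.5233
  grad(y) = 16.3725, v = y - alpha*grad = 0.1991
  prox(v) = soft_thresh(0.1991, 0.0111) = 0.188
f(x_2) = 8*0.188^2 + 8*0.188 + 0.56*|0.188| = 1.8922


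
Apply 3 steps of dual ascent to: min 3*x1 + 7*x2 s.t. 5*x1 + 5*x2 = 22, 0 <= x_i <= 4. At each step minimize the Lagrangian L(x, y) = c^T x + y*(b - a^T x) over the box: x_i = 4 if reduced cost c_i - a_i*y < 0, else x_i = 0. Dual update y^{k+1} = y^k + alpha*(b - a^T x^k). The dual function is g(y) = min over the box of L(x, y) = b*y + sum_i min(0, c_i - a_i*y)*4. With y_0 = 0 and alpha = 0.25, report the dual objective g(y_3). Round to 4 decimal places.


Dual ascent for LP: min 3*x1 + 7*x2, 5*x1 + 5*x2 = 22, 0 <= x_i <= 4
Step 1: y^k = 0.0, reduced costs: (3.0, 7.0)
  x^k = (0.0, 0.0), subgradient = b - a^T x = 22.0
  y^{k+1} = 0.0 + 0.25*22.0 = 5.5
Step 2: y^k = 5.5, reduced costs: (-24.5, -20.5)
  x^k = (4.0, 4.0), subgradient = b - a^T x = -18.0
  y^{k+1} = 5.5 + 0.25*-18.0 = 1.0
Step 3: y^k = 1.0, reduced costs: (-2.0, 2.0)
  x^k = (4.0, 0.0), subgradient = b - a^T x = 2.0
  y^{k+1} = 1.0 + 0.25*2.0 = 1.5
Dual objective at y_3 = 1.5: reduced costs (-4.5, -0.5), box minimizer x = (4.0, 4.0)
g(y_3) = b*y + (c1 - a1*y)*x1 + (c2 - a2*y)*x2 = 22*1.5 + (-4.5)*4.0 + (-0.5)*4.0 = 33.0 - 18.0 - 2.0 = 13.0


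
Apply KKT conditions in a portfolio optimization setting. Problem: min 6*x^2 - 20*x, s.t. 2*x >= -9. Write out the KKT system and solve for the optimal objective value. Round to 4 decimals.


Step 1: Try lambda = 0 (constraint inactive).
Stationarity: 2*6*x - 20 = 0
x* = 20/(2*6) = 5/3 = 1.6667 (rounded; the exact value 5/3 is used below)
Check constraint: 2*1.6667 = 3.3334 >= -9 -- satisfied.
Step 2: Compute optimal value.
f(x*) = 6*(5/3)^2 - 20*(5/3) = -16.6667


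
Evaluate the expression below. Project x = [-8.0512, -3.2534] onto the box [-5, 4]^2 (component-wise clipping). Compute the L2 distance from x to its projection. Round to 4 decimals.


Project each component onto [-5, 4].
clip(-8.0512) = -5.0, clip(-3.2534) = -3.2534
Projection = [-5.0, -3.2534]
Squared diffs: [9.3098, 0.0]
Distance = sqrt(9.3098) = 3.0512


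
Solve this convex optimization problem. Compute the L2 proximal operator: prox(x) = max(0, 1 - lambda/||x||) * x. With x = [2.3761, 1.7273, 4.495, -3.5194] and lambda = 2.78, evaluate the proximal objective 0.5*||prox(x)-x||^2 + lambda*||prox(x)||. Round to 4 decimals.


Step 1: Compute ||x||.
||x|| = 6.4203
Step 2: Compute scaling factor.
scale = max(0, 1 - 2.78/6.4203) = 0.567
Step 3: prox(x) = [1.3472, 0.9794, 2.5487, -1.9955]
||prox(x)|| = 3.6403
Step 4: Proximal objective.
0.5*||prox-x||^2 = 3.8642
lambda*||prox|| = 10.12
Total = 13.9843


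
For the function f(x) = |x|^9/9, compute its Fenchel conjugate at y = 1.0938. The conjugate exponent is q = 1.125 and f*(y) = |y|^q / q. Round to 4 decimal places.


The conjugate exponent q satisfies 1/p + 1/q = 1.
p = 9, so q = 9/(9 - 1) = 1.125
|y|^q = 1.0938^1.125 = 1.1061
f*(1.0938) = 1.1061 / 1.125 = 0.9832


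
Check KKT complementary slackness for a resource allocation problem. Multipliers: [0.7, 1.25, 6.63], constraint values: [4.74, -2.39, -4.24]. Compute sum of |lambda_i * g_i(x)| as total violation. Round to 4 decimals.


KKT complementary slackness check:
lambda_1 * g_1 = 0.7 * 4.74 = 3.318
lambda_2 * g_2 = 1.25 * -2.39 = -2.9875
lambda_3 * g_3 = 6.63 * -4.24 = -28.1112
Total violation = 3.318 + 2.9875 + 28.1112 = 34.4167


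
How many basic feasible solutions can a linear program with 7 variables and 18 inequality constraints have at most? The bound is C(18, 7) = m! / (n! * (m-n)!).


Each vertex corresponds to some choice of n active constraints out of m, so the number of vertices is at most C(m, n) = m! / (n!(m-n)!).
m = 18, n = 7
Numerator: 18 * 17 * 16 * 15 * 14 * 13 * 12
Denominator: 7! = 5040
C(18, 7) = 31824


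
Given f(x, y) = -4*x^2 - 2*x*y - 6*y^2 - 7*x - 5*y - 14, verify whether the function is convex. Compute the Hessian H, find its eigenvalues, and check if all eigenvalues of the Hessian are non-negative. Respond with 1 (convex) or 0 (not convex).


The Hessian of f(x,y) = -4*x^2 - 2*x*y - 6*y^2 - 7*x - 5*y - 14 is:
H = [[-8, -2], [-2, -12]]
Trace = -8 - 12 = -20
Determinant = -8*-12 - (-2)^2 = 92
Discriminant = (-20)^2 - 4*92 = 32.0
Eigenvalues: lambda_1 = -12.8284, lambda_2 = -7.1716
The function is not convex.

0


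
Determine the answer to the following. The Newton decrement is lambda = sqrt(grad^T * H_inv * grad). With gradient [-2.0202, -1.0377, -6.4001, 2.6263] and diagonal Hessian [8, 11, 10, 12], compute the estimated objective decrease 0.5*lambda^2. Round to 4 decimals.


Step 1: H is diagonal, so H^(-1) * g = [-0.2525, -0.0943, -0.64, 0.2189].
Step 2: g^T H^(-1) g = sum_i g_i^2 / H_ii
  = (-2.0202)^2/8 + (-1.0377)^2/11 + (-6.4001)^2/10 + (2.6263)^2/12
  = 0.5102 + 0.0979 + 4.0961 + 0.5748 = 5.279
Step 3: Objective decrease = 0.5 * g^T H^(-1) g = 2.6395


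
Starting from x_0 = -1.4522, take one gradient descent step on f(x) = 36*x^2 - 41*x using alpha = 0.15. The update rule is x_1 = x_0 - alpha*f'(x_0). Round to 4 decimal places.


We compute the gradient at x_0 and apply the update.
f'(x) = 72*x - 41
f'(-1.4522) = 72*-1.4522 - 41 = -145.5584
x_1 = -1.4522 - 0.15*-145.5584 = 20.3816


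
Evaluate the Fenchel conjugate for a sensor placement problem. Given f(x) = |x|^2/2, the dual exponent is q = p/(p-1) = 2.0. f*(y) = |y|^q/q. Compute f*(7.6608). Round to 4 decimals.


The conjugate exponent q satisfies 1/p + 1/q = 1.
p = 2, so q = 2/(2 - 1) = 2.0
|y|^q = 7.6608^2.0 = 58.6879
f*(7.6608) = 58.6879 / 2.0 = 29.3439


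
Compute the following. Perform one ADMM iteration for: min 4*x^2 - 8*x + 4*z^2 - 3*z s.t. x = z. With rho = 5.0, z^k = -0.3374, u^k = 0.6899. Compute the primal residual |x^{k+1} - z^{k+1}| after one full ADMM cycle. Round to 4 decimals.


ADMM iteration with rho = 5.0, z^k = -0.3374, u^k = 0.6899
Step 1: x-update.
Minimize 4*x^2 - 8*x + (5.0/2)*(x + 0.3374 + 0.6899)^2
FOC: (2*4 + 5.0)*x = 8 + 5.0*(-0.3374 - 0.6899)
x^{k+1} = 0.2203
Step 2: z-update.
Minimize 4*z^2 - 3*z + (5.0/2)*(0.2203 - z + 0.6899)^2
FOC: (2*4 + 5.0)*z = 3 + 5.0*(0.2203 + 0.6899)
z^{k+1} = 0.5808
Step 3: u-update.
u^{k+1} = 0.6899 + 0.2203 - 0.5808 = 0.3293
Step 4: Primal residual = |0.2203 - 0.5808| = 0.3606


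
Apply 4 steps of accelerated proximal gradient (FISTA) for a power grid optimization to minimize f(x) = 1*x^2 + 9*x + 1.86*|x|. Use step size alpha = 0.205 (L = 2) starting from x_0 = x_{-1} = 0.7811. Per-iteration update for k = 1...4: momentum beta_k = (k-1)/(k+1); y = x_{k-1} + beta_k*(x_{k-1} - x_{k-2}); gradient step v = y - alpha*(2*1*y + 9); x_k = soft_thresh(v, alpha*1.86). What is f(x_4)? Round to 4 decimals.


FISTA on f(x) = 1*x^2 + 9*x + 1.86*|x|
L = 2, alpha = 0.205
Iteration 1: beta = 0.0, y = 0.7811 + 0.0*(0.7811 - 0.7811) = 0.7811
  grad(y) = 10.5622, v = y - alpha*grad = -1.3842
  prox(v) = soft_thresh(-1.3842, 0.3813) = -1.0029
Iteration 2: beta = 0.3333, y = -1.0029 + 0.3333*(-1.0029 - 0.7811) = -1.5975
  grad(y) = 5.805, v = y - alpha*grad = -2.7875
  prox(v) = soft_thresh(-2.7875, 0.3813) = -2.4062
Iteration 3: beta = 0.5, y = -2.4062 + 0.5*(-2.4062 + 1.0029) = -3.1079
  grad(y) = 2.7842, v = y - alpha*grad = -3.6787
  prox(v) = soft_thresh(-3.6787, 0.3813) = -3.2974
Iteration 4: beta = 0.6, y = -3.2974 + 0.6*(-3.2974 + 2.4062) = -3.8321
  grad(y) = 1.3359, v = y - alpha*grad = -4.1059
  prox(v) = soft_thresh(-4.1059, 0.3813) = -3.7246
f(x_4) = 1*(-3.7246)^2 + 9*(-3.7246) + 1.86*|-3.7246| = -12.721


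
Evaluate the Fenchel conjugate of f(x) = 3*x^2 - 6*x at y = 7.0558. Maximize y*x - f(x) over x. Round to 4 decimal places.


f*(y) = sup_x {y*x - a*x^2 - b*x} = sup_x {(y-b)*x - a*x^2}
FOC: (y - b) - 2a*x = 0 => x* = (y - b)/(2a)
x* = (7.0558 + 6)/(2*3) = 2.176
f*(7.0558) = (y-b)^2/(4a) = (7.0558 + 6)^2/(4*3)
= 170.4539/12 = 14.2045


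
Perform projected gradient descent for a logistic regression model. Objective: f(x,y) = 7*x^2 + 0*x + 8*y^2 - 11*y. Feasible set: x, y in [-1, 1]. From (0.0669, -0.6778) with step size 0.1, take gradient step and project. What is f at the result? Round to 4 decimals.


Step 1: Compute gradient at (0.0669, -0.6778).
grad_x = 2*7*0.0669 + 0 = 0.9366
grad_y = 2*8*-0.6778 - 11 = -21.8448
Step 2: Gradient step.
x_raw = 0.0669 - 0.1*0.9366 = -0.0268
y_raw = -0.6778 - 0.1*-21.8448 = 1.5067
Step 3: Project onto [-1, 1].
x_proj = clip(-0.0268) = -0.0268
y_proj = clip(1.5067) = 1.0
Step 4: Evaluate f.
f(-0.0268, 1.0) = -2.995


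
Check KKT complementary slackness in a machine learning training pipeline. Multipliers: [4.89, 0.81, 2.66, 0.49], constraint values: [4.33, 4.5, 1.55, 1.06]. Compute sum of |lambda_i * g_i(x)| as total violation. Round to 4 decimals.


KKT complementary slackness check:
lambda_1 * g_1 = 4.89 * 4.33 = 21.1737
lambda_2 * g_2 = 0.81 * 4.5 = 3.645
lambda_3 * g_3 = 2.66 * 1.55 = 4.123
lambda_4 * g_4 = 0.49 * 1.06 = 0.5194
Total violation = 21.1737 + 3.645 + 4.123 + 0.5194 = 29.4611


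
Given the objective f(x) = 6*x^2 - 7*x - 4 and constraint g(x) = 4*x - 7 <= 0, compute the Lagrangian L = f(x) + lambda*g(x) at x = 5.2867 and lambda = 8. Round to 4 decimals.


Step 1: Evaluate f(x).
f(5.2867) = 6*5.2867^2 - 7*5.2867 - 4 = 126.6883
Step 2: Evaluate g(x).
g(5.2867) = 4*5.2867 - 7 = 14.1468
Step 3: Compute Lagrangian.
L = 126.6883 + 8*14.1468 = 239.8627


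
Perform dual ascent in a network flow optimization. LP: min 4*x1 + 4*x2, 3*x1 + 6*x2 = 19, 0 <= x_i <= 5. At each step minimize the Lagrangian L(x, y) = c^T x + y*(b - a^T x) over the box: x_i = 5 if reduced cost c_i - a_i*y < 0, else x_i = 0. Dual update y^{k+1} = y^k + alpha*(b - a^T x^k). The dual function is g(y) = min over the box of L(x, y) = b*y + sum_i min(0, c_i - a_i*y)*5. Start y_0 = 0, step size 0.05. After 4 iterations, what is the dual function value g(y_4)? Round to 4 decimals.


Dual ascent for LP: min 4*x1 + 4*x2, 3*x1 + 6*x2 = 19, 0 <= x_i <= 5
Step 1: y^k = 0.0, reduced costs: (4.0, 4.0)
  x^k = (0.0, 0.0), subgradient = b - a^T x = 19.0
  y^{k+1} = 0.0 + 0.05*19.0 = 0.95
Step 2: y^k = 0.95, reduced costs: (1.15, -1.7)
  x^k = (0.0, 5.0), subgradient = b - a^T x = -11.0
  y^{k+1} = 0.95 + 0.05*-11.0 = 0.4
Step 3: y^k = 0.4, reduced costs: (2.8, 1.6)
  x^k = (0.0, 0.0), subgradient = b - a^T x = 19.0
  y^{k+1} = 0.4 + 0.05*19.0 = 1.35
Step 4: y^k = 1.35, reduced costs: (-0.05, -4.1)
  x^k = (5.0, 5.0), subgradient = b - a^T x = -26.0
  y^{k+1} = 1.35 + 0.05*-26.0 = 0.05
Dual objective at y_4 = 0.05: reduced costs (3.85, 3.7), box minimizer x = (0.0, 0.0)
g(y_4) = b*y + (c1 - a1*y)*x1 + (c2 - a2*y)*x2 = 19*0.05 + 3.85*0.0 + 3.7*0.0 = 0.95 + 0.0 + 0.0 = 0.95


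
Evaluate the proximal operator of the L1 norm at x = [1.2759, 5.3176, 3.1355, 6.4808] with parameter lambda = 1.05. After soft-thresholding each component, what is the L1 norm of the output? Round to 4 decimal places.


Soft-thresholding with lambda = 1.05:
prox(1.2759) = sign(1.2759)*max(|1.2759| - 1.05, 0) = 0.2259
prox(5.3176) = sign(5.3176)*max(|5.3176| - 1.05, 0) = 4.2676
prox(3.1355) = sign(3.1355)*max(|3.1355| - 1.05, 0) = 2.0855
prox(6.4808) = sign(6.4808)*max(|6.4808| - 1.05, 0) = 5.4308
prox(x) = [0.2259, 4.2676, 2.0855, 5.4308]
||prox(x)||_1 = 0.2259 + 4.2676 + 2.0855 + 5.4308 = 12.0098


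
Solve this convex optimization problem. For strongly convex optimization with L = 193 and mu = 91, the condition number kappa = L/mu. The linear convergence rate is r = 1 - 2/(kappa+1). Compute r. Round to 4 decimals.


Step 1: Compute the condition number.
kappa = L/mu = 193/91 = 2.1209
Step 2: Compute the convergence rate.
r = 1 - 2/(kappa + 1) = 1 - 2*mu/(L + mu) = (L - mu)/(L + mu) = 102/284 = 0.3592


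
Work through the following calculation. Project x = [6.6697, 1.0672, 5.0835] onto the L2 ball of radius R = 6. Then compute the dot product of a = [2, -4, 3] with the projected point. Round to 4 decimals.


Step 1: Compute ||x|| (intermediates to 6 decimals).
||x|| = sqrt(6.6697^2 + 1.0672^2 + 5.0835^2) = 8.453744
Step 2: Project.
Since ||x|| > R, scale = R/||x|| = 6/8.453744 = 0.709745, proj(x) = scale * x
proj(x) = [4.733786, 0.75744, 3.607989]
Step 3: Dot product.
a^T * proj(x) = 2*4.733786 - 4*0.75744 + 3*3.607989 = 17.2618


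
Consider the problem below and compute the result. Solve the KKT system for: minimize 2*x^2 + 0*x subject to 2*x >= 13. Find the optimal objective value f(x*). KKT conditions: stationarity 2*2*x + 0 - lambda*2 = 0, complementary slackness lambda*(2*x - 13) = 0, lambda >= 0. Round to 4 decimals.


Step 1: Try lambda = 0 (constraint inactive).
x_unc = 0/(2*2) = 0.0
Check: 2*0.0 = 0.0 < 13 -- violated!
Step 2: Constraint must be active: 2*x = 13
x* = 13/2 = 6.5
lambda = (2*2*6.5 + 0)/2 = 13.0
Step 3: Compute optimal value.
f(x*) = 2*6.5^2 + 0*6.5 = 84.5


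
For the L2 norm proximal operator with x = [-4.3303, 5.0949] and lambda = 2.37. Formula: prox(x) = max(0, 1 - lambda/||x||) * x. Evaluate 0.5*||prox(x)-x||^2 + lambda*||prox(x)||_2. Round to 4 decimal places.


Step 1: Compute ||x||.
||x|| = 6.6865
Step 2: Compute scaling factor.
scale = max(0, 1 - 2.37/6.6865) = 0.6456
Step 3: prox(x) = [-2.7954, 3.289]
||prox(x)|| = 4.3165
Step 4: Proximal objective.
0.5*||prox-x||^2 = 2.8085
lambda*||prox|| = 10.2301
Total = 13.0386


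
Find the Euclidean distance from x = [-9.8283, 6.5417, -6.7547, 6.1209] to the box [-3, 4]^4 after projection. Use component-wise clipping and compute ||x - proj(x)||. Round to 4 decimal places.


Project each component onto [-3, 4].
clip(-9.8283) = -3.0, clip(6.5417) = 4.0, clip(-6.7547) = -3.0, clip(6.1209) = 4.0
Projection = [-3.0, 4.0, -3.0, 4.0]
Squared diffs: [46.6257, 6.4602, 14.0978, 4.4982]
Distance = sqrt(71.6819) = 8.4665


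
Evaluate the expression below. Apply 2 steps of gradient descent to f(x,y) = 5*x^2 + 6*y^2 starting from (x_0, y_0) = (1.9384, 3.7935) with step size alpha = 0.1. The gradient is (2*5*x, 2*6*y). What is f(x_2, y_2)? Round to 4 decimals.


Gradient descent on f(x,y) = 5*x^2 + 6*y^2.
Starting point: (1.9384, 3.7935), alpha = 0.1
Step 1: grad_x = 2*5*1.9384 = 19.384, grad_y = 2*6*3.7935 = 45.522
  x_1 = 1.9384 - 0.1*19.384 = -0.0
  y_1 = 3.7935 - 0.1*45.522 = -0.7587
Step 2: grad_x = 2*5*-0.0 = -0.0, grad_y = 2*6*-0.7587 = -9.1044
  x_2 = -0.0 - 0.1*-0.0 = 0.0
  y_2 = -0.7587 - 0.1*-9.1044 = 0.1517
f(0.0, 0.1517) = 5*0.0^2 + 6*0.1517^2 = 0.1382


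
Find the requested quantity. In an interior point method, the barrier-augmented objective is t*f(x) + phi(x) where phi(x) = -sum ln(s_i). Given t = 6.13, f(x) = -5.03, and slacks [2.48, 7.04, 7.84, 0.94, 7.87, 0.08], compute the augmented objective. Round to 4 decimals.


Step 1: Compute log-barrier.
ln values: [0.9083, 1.9516, 2.0592, -0.0619, 2.0631, -2.5257]
phi = -(0.9083 + 1.9516 + 2.0592 - 0.0619 + 2.0631 - 2.5257) = -4.3946
Step 2: Compute augmented objective.
t*f(x) = 6.13*-5.03 = -30.8339
Total = -30.8339 - 4.3946 = -35.2285


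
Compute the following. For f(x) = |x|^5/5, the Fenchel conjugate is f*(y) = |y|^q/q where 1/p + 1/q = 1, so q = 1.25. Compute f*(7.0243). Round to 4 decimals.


The conjugate exponent q satisfies 1/p + 1/q = 1.
p = 5, so q = 5/(5 - 1) = 1.25
|y|^q = 7.0243^1.25 = 11.4355
f*(7.0243) = 11.4355 / 1.25 = 9.1484


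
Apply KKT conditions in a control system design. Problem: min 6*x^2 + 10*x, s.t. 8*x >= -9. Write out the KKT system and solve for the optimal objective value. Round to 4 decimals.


Step 1: Try lambda = 0 (constraint inactive).
Stationarity: 2*6*x + 10 = 0
x* = -10/(2*6) = -5/6 = -0.8333 (rounded; the exact value -5/6 is used below)
Check constraint: 8*-0.8333 = -6.6664 >= -9 -- satisfied.
Step 2: Compute optimal value.
f(x*) = 6*(-5/6)^2 + 10*(-5/6) = -4.1667
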